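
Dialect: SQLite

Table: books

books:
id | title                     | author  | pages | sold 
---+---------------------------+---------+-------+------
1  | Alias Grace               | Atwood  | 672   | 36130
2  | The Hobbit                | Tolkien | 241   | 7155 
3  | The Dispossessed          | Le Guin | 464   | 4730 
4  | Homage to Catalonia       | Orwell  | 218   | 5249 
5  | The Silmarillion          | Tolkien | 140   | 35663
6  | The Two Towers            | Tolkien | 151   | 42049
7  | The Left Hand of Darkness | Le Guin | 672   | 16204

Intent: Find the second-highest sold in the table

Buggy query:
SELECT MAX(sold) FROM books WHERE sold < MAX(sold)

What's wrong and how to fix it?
Bug: MAX(sold) on the right of the comparison is an aggregate-in-WHERE error

Fix: Put the inner MAX in a scalar subquery

Corrected query:
SELECT MAX(sold) FROM books WHERE sold < (SELECT MAX(sold) FROM books)

Result:
MAX(sold)
---------
36130    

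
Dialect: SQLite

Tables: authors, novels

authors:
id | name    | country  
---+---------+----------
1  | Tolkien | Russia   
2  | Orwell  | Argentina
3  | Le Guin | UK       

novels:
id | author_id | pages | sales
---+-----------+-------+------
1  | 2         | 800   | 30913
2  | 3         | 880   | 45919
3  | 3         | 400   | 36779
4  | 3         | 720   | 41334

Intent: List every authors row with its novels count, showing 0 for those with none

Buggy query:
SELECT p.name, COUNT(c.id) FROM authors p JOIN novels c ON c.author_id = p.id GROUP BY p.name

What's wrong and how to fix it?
Bug: An inner join excludes parents with zero children

Fix: Switch to LEFT JOIN to retain unmatched parent rows

Corrected query:
SELECT p.name, COUNT(c.id) FROM authors p LEFT JOIN novels c ON c.author_id = p.id GROUP BY p.name

Result:
name    | COUNT(c.id)
--------+------------
Le Guin | 3          
Orwell  | 1          
Tolkien | 0          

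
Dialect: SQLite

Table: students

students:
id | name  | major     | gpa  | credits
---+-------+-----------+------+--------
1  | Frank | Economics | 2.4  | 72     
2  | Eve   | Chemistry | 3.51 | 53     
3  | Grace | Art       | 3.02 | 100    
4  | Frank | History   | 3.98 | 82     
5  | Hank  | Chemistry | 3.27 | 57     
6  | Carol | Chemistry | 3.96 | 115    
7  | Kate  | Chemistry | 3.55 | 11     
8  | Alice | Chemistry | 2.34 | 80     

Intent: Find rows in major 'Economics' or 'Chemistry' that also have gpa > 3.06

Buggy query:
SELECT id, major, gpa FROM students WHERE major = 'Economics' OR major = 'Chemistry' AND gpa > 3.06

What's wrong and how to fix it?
Bug: AND binds tighter than OR, so this parses as major = 'Economics' OR (major = 'Chemistry' AND gpa > 3.06)

Fix: Group the OR with parentheses (or use IN), then AND the threshold

Corrected query:
SELECT id, major, gpa FROM students WHERE (major = 'Economics' OR major = 'Chemistry') AND gpa > 3.06

Result:
id | major     | gpa 
---+-----------+-----
2  | Chemistry | 3.51
5  | Chemistry | 3.27
6  | Chemistry | 3.96
7  | Chemistry | 3.55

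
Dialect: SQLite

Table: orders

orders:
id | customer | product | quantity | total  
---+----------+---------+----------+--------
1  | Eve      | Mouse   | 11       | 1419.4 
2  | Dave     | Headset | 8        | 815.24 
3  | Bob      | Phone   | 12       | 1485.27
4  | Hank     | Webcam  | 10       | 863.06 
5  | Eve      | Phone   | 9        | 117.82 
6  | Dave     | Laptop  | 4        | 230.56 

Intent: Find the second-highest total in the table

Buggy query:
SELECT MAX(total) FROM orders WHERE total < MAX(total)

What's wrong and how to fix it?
Bug: MAX(total) on the right of the comparison is an aggregate-in-WHERE error

Fix: Put the inner MAX in a scalar subquery

Corrected query:
SELECT MAX(total) FROM orders WHERE total < (SELECT MAX(total) FROM orders)

Result:
MAX(total)
----------
1419.4    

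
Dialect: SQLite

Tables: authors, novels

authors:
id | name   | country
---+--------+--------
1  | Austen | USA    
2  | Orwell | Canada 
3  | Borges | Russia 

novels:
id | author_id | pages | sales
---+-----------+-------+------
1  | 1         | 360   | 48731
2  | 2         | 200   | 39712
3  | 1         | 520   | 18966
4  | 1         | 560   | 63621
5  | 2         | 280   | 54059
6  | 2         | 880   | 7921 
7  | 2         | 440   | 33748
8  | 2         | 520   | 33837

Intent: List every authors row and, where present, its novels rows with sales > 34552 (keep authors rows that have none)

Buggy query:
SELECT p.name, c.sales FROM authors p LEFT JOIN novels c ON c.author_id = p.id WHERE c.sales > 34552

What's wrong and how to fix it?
Bug: A WHERE condition on the right-hand table after LEFT JOIN drops unmatched parents

Fix: Move the right-table condition into the ON clause so unmatched parents are kept

Corrected query:
SELECT p.name, c.sales FROM authors p LEFT JOIN novels c ON c.author_id = p.id AND c.sales > 34552

Result:
name   | sales
-------+------
Austen | 48731
Austen | 63621
Orwell | 39712
Orwell | 54059
Borges | NULL 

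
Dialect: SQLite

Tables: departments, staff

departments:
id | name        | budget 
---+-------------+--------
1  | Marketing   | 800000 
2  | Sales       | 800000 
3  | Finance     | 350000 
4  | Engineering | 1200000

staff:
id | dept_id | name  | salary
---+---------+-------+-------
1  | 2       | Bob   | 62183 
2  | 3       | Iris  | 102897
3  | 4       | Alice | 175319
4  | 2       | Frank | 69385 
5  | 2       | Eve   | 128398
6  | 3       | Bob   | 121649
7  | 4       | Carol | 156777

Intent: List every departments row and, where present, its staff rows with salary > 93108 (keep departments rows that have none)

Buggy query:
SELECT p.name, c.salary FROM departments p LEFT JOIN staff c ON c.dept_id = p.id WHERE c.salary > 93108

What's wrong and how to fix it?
Bug: A WHERE condition on the right-hand table after LEFT JOIN drops unmatched parents

Fix: Put 'c.salary > 93108' in the JOIN's ON clause instead of WHERE

Corrected query:
SELECT p.name, c.salary FROM departments p LEFT JOIN staff c ON c.dept_id = p.id AND c.salary > 93108

Result:
name        | salary
------------+-------
Marketing   | NULL  
Sales       | 128398
Finance     | 102897
Finance     | 121649
Engineering | 156777
Engineering | 175319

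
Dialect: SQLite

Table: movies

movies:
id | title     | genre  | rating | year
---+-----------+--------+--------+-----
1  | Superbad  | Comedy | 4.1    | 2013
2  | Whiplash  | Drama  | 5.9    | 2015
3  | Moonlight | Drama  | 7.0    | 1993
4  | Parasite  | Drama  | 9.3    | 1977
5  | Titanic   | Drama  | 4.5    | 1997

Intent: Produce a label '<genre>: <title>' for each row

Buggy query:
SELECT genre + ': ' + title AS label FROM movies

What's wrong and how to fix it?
Bug: '+' is numeric addition; on text columns SQLite converts them to 0 instead of concatenating

Fix: Use the || operator for string concatenation

Corrected query:
SELECT genre || ': ' || title AS label FROM movies

Result:
label           
----------------
Comedy: Superbad
Drama: Whiplash 
Drama: Moonlight
Drama: Parasite 
Drama: Titanic  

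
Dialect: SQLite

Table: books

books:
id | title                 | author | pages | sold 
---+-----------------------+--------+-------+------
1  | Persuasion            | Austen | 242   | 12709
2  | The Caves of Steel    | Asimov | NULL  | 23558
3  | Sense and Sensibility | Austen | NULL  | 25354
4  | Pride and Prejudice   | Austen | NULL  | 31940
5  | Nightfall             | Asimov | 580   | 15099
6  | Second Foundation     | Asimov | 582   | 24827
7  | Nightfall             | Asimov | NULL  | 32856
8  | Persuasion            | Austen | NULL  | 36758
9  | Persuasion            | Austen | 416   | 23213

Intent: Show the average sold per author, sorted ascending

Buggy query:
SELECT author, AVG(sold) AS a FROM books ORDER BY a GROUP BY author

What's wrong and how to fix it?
Bug: GROUP BY must precede ORDER BY

Fix: Move ORDER BY to the end, after GROUP BY

Corrected query:
SELECT author, AVG(sold) AS a FROM books GROUP BY author ORDER BY a

Result:
author | a      
-------+--------
Asimov | 24085  
Austen | 25994.8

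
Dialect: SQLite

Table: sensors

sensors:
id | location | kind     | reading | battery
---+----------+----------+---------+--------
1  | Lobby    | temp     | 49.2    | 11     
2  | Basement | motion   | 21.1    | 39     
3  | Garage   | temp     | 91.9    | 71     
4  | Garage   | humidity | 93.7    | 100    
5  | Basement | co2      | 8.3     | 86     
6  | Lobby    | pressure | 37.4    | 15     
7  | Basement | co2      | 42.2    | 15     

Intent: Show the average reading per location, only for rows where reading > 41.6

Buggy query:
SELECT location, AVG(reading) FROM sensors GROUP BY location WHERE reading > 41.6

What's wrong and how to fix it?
Bug: WHERE cannot follow GROUP BY

Fix: Place WHERE between FROM and GROUP BY

Corrected query:
SELECT location, AVG(reading) FROM sensors WHERE reading > 41.6 GROUP BY location

Result:
location | AVG(reading)
---------+-------------
Basement | 42.2        
Garage   | 92.8        
Lobby    | 49.2        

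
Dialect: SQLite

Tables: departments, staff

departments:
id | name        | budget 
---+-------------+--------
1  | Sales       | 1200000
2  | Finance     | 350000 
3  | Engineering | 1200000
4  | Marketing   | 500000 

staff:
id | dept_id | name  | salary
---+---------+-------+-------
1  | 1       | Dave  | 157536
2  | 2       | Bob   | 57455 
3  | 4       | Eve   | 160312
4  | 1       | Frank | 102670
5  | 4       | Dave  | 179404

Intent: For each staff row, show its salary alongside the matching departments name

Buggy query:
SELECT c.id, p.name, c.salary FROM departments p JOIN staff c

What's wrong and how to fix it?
Bug: JOIN with no ON clause produces a cartesian product; every staff row pairs with every departments row

Fix: Add ON c.dept_id = p.id to the JOIN

Corrected query:
SELECT c.id, p.name, c.salary FROM departments p JOIN staff c ON c.dept_id = p.id

Result:
id | name      | salary
---+-----------+-------
1  | Sales     | 157536
2  | Finance   | 57455 
3  | Marketing | 160312
4  | Sales     | 102670
5  | Marketing | 179404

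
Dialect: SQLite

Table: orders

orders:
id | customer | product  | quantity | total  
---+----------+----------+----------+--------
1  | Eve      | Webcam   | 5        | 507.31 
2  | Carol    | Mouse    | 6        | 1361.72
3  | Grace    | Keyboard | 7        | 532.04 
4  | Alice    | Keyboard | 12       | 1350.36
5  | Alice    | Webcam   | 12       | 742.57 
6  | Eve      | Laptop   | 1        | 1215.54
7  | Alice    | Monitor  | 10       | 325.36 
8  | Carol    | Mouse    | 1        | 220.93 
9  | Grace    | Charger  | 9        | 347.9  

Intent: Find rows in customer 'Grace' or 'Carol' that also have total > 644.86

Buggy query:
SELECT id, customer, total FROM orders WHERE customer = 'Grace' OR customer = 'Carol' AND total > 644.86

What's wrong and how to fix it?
Bug: AND binds tighter than OR, so this parses as customer = 'Grace' OR (customer = 'Carol' AND total > 644.86)

Fix: Group the OR with parentheses (or use IN), then AND the threshold

Corrected query:
SELECT id, customer, total FROM orders WHERE (customer = 'Grace' OR customer = 'Carol') AND total > 644.86

Result:
id | customer | total  
---+----------+--------
2  | Carol    | 1361.72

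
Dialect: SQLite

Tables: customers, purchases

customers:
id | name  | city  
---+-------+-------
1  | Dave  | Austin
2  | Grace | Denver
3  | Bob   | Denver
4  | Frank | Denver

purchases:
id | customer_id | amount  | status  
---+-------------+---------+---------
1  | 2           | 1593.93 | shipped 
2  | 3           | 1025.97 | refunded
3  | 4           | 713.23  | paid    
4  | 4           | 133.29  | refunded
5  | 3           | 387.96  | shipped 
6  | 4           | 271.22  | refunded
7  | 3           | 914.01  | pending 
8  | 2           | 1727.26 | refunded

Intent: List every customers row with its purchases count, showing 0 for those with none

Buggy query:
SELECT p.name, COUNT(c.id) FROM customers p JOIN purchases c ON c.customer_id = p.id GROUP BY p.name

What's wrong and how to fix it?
Bug: An inner join excludes parents with zero children

Fix: Switch to LEFT JOIN to retain unmatched parent rows

Corrected query:
SELECT p.name, COUNT(c.id) FROM customers p LEFT JOIN purchases c ON c.customer_id = p.id GROUP BY p.name

Result:
name  | COUNT(c.id)
------+------------
Bob   | 3          
Dave  | 0          
Frank | 3          
Grace | 2          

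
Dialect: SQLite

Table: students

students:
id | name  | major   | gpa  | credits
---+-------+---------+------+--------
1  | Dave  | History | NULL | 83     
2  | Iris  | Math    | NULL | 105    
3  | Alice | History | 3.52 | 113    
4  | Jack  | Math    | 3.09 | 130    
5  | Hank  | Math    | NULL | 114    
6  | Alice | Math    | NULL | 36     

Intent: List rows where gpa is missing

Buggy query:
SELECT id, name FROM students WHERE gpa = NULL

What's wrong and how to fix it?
Bug: Comparing to NULL with '=' never matches; NULL = NULL is unknown, not true

Fix: Replace '= NULL' with 'IS NULL'

Corrected query:
SELECT id, name FROM students WHERE gpa IS NULL

Result:
id | name 
---+------
1  | Dave 
2  | Iris 
5  | Hank 
6  | Alice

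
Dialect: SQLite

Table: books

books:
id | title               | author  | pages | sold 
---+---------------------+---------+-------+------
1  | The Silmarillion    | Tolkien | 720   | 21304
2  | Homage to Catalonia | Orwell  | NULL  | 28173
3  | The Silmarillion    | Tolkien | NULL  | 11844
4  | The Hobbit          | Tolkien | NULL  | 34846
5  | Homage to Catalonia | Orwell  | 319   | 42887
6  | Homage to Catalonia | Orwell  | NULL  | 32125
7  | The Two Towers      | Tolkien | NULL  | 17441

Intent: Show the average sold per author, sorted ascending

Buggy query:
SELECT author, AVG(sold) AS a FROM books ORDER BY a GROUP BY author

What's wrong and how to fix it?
Bug: GROUP BY must precede ORDER BY

Fix: Reorder: SELECT … FROM … GROUP BY … ORDER BY …

Corrected query:
SELECT author, AVG(sold) AS a FROM books GROUP BY author ORDER BY a

Result:
author  | a       
--------+---------
Tolkien | 21358.75
Orwell  | 34395   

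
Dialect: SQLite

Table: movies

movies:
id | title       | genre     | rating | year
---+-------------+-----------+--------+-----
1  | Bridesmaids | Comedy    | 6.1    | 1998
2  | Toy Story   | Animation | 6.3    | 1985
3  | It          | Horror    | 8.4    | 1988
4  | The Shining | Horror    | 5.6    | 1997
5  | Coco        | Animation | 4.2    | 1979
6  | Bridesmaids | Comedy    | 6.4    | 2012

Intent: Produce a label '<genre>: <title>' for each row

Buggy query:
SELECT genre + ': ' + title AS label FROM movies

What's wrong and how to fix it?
Bug: '+' is numeric addition; on text columns SQLite converts them to 0 instead of concatenating

Fix: Use the || operator for string concatenation

Corrected query:
SELECT genre || ': ' || title AS label FROM movies

Result:
label               
--------------------
Comedy: Bridesmaids 
Animation: Toy Story
Horror: It          
Horror: The Shining 
Animation: Coco     
Comedy: Bridesmaids 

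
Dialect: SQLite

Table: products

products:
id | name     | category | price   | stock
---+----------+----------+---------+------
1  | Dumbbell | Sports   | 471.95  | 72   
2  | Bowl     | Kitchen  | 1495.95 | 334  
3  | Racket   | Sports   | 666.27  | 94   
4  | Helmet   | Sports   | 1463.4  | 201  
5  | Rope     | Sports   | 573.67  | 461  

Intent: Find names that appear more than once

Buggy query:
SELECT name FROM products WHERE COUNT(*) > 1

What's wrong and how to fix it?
Bug: WHERE can't reference COUNT(*); aggregates are computed after WHERE

Fix: GROUP BY name, then filter groups with HAVING COUNT(*) > 1

Corrected query:
SELECT name FROM products GROUP BY name HAVING COUNT(*) > 1

Result:
(no rows)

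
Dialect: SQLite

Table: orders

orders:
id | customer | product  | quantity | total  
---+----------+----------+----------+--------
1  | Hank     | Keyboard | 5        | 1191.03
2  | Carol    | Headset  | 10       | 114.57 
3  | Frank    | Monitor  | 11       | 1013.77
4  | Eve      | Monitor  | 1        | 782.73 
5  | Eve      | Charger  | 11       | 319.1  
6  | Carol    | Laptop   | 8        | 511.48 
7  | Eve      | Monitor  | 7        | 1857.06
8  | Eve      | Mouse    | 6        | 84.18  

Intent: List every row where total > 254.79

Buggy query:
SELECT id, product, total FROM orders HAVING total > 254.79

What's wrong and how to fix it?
Bug: This is a non-aggregate query (no GROUP BY, no aggregates), so in SQLite the HAVING clause is invalid here; a row-level condition belongs in WHERE

Fix: Replace HAVING with WHERE since the condition applies to individual rows

Corrected query:
SELECT id, product, total FROM orders WHERE total > 254.79

Result:
id | product  | total  
---+----------+--------
1  | Keyboard | 1191.03
3  | Monitor  | 1013.77
4  | Monitor  | 782.73 
5  | Charger  | 319.1  
6  | Laptop   | 511.48 
7  | Monitor  | 1857.06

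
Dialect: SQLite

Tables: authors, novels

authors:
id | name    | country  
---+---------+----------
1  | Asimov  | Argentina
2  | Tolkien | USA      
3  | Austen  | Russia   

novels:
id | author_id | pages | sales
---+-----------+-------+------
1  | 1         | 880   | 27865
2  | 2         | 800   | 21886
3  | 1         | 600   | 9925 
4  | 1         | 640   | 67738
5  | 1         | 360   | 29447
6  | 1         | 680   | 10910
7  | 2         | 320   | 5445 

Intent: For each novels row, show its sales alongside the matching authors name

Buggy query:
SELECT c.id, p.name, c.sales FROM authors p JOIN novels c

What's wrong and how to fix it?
Bug: JOIN with no ON clause produces a cartesian product; every novels row pairs with every authors row

Fix: Specify the join condition linking the foreign key to the parent id

Corrected query:
SELECT c.id, p.name, c.sales FROM authors p JOIN novels c ON c.author_id = p.id

Result:
id | name    | sales
---+---------+------
1  | Asimov  | 27865
2  | Tolkien | 21886
3  | Asimov  | 9925 
4  | Asimov  | 67738
5  | Asimov  | 29447
6  | Asimov  | 10910
7  | Tolkien | 5445 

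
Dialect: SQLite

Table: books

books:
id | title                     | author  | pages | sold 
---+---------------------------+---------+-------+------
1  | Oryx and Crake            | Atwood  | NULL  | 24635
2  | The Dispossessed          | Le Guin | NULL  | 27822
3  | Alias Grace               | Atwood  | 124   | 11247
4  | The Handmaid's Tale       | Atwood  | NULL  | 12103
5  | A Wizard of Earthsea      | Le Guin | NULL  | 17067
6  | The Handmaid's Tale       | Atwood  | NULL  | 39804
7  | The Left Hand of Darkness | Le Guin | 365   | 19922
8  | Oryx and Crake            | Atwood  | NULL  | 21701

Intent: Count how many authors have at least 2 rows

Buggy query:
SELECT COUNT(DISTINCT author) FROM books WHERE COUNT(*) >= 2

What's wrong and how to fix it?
Bug: COUNT(*) cannot appear in WHERE; the per-group count doesn't exist yet

Fix: Use a subquery that GROUPs and filters with HAVING, then count its rows

Corrected query:
SELECT COUNT(*) FROM (SELECT author FROM books GROUP BY author HAVING COUNT(*) >= 2)

Result:
COUNT(*)
--------
2       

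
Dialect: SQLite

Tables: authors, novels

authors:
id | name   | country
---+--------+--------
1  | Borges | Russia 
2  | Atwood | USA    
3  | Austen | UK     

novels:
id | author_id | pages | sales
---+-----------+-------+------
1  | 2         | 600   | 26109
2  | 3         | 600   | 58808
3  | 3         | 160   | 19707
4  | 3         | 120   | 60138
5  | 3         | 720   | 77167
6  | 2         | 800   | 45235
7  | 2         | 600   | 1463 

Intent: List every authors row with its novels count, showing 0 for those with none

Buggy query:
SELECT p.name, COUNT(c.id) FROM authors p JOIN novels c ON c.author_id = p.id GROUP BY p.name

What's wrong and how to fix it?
Bug: INNER JOIN drops authors rows that have no matching novels rows

Fix: Switch to LEFT JOIN to retain unmatched parent rows

Corrected query:
SELECT p.name, COUNT(c.id) FROM authors p LEFT JOIN novels c ON c.author_id = p.id GROUP BY p.name

Result:
name   | COUNT(c.id)
-------+------------
Atwood | 3          
Austen | 4          
Borges | 0          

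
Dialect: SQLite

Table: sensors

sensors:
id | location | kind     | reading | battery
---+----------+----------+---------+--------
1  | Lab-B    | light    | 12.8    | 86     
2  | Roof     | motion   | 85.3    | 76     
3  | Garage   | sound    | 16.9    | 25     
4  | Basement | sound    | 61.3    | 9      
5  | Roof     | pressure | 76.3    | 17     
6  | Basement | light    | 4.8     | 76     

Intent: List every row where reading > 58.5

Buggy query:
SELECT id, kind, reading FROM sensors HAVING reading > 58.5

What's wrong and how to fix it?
Bug: HAVING filters the output of aggregation, but this query has no GROUP BY and no aggregate functions, so SQLite rejects it (HAVING clause on a non-aggregate query); the condition here is per row

Fix: Replace HAVING with WHERE since the condition applies to individual rows

Corrected query:
SELECT id, kind, reading FROM sensors WHERE reading > 58.5

Result:
id | kind     | reading
---+----------+--------
2  | motion   | 85.3   
4  | sound    | 61.3   
5  | pressure | 76.3   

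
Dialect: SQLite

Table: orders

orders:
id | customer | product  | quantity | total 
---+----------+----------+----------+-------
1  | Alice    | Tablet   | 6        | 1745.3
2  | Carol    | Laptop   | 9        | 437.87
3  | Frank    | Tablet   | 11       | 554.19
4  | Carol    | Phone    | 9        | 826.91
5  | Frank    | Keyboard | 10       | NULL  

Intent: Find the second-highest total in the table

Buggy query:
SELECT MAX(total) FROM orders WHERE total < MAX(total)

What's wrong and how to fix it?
Bug: The inner MAX is an aggregate inside WHERE, which is not allowed

Fix: Compute the overall MAX in a subquery, then take MAX of rows below it

Corrected query:
SELECT MAX(total) FROM orders WHERE total < (SELECT MAX(total) FROM orders)

Result:
MAX(total)
----------
826.91    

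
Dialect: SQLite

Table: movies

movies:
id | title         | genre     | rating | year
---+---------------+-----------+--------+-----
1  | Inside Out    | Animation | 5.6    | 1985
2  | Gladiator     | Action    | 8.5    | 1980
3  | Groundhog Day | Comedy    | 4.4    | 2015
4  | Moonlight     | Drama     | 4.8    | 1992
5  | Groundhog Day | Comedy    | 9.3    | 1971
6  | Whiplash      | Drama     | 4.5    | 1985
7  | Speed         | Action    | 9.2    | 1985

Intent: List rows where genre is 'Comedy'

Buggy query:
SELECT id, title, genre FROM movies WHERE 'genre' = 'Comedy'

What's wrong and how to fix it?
Bug: Single quotes denote string literals in SQL; the column name is being compared as a constant string

Fix: Remove the quotes around the column name (or use double quotes for an identifier)

Corrected query:
SELECT id, title, genre FROM movies WHERE genre = 'Comedy'

Result:
id | title         | genre 
---+---------------+-------
3  | Groundhog Day | Comedy
5  | Groundhog Day | Comedy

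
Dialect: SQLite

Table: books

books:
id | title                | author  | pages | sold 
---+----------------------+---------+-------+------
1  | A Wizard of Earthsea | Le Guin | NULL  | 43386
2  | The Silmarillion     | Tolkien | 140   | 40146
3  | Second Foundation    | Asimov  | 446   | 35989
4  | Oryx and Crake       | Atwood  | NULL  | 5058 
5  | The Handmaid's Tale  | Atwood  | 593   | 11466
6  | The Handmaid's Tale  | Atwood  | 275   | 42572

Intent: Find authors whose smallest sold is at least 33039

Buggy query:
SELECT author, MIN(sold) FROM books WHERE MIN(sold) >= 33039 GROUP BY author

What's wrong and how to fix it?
Bug: Aggregates like MIN are computed per group after WHERE runs

Fix: Replace WHERE with HAVING after the GROUP BY

Corrected query:
SELECT author, MIN(sold) FROM books GROUP BY author HAVING MIN(sold) >= 33039

Result:
author  | MIN(sold)
--------+----------
Asimov  | 35989    
Le Guin | 43386    
Tolkien | 40146    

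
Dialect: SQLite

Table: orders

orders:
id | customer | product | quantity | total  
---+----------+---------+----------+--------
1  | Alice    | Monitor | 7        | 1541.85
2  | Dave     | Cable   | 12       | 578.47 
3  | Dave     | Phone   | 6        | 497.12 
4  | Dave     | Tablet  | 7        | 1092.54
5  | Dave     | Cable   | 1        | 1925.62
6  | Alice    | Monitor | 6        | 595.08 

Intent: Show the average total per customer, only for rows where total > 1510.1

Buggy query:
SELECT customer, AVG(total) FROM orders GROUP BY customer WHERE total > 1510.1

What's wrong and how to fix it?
Bug: Row-level WHERE must come before GROUP BY in the clause order

Fix: Move the WHERE clause before GROUP BY

Corrected query:
SELECT customer, AVG(total) FROM orders WHERE total > 1510.1 GROUP BY customer

Result:
customer | AVG(total)
---------+-----------
Alice    | 1541.85   
Dave     | 1925.62   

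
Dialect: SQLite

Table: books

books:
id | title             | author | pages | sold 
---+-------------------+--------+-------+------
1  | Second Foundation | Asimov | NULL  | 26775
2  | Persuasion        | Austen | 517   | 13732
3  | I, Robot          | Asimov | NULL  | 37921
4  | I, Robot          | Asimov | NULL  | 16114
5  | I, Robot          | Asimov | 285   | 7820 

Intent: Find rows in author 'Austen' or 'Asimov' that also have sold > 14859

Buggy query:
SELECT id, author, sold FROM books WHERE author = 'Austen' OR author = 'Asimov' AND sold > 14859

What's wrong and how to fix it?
Bug: AND binds tighter than OR, so this parses as author = 'Austen' OR (author = 'Asimov' AND sold > 14859)

Fix: Add parentheses around the OR so the AND applies to both alternatives

Corrected query:
SELECT id, author, sold FROM books WHERE (author = 'Austen' OR author = 'Asimov') AND sold > 14859

Result:
id | author | sold 
---+--------+------
1  | Asimov | 26775
3  | Asimov | 37921
4  | Asimov | 16114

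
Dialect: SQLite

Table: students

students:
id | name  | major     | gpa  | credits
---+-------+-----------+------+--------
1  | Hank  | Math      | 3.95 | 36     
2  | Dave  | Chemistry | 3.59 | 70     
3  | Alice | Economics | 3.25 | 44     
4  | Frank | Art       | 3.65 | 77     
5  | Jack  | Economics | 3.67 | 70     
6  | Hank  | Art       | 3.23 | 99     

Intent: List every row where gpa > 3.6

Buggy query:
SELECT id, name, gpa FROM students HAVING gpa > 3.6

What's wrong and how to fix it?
Bug: HAVING filters the output of aggregation, but this query has no GROUP BY and no aggregate functions, so SQLite rejects it (HAVING clause on a non-aggregate query); the condition here is per row

Fix: Use WHERE for row-level filtering

Corrected query:
SELECT id, name, gpa FROM students WHERE gpa > 3.6

Result:
id | name  | gpa 
---+-------+-----
1  | Hank  | 3.95
4  | Frank | 3.65
5  | Jack  | 3.67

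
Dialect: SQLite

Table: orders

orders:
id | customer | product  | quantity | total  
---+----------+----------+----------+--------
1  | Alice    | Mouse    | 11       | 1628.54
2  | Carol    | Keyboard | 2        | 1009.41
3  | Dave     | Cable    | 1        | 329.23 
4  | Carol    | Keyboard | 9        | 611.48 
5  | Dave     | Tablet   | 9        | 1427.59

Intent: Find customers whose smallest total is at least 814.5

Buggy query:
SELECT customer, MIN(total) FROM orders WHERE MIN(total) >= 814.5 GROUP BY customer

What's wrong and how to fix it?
Bug: Aggregates like MIN are computed per group after WHERE runs

Fix: Use HAVING for the per-group MIN condition

Corrected query:
SELECT customer, MIN(total) FROM orders GROUP BY customer HAVING MIN(total) >= 814.5

Result:
customer | MIN(total)
---------+-----------
Alice    | 1628.54   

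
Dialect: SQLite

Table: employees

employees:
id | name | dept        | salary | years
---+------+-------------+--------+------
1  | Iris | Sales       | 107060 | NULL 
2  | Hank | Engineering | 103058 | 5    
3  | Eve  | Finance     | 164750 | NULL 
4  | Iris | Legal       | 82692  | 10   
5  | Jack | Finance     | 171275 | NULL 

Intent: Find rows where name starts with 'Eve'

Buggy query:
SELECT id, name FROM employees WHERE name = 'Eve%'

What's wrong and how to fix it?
Bug: '=' compares the literal string including the % character; pattern matching needs LIKE

Fix: Replace '=' with LIKE so 'Eve%' is treated as a pattern

Corrected query:
SELECT id, name FROM employees WHERE name LIKE 'Eve%'

Result:
id | name
---+-----
3  | Eve 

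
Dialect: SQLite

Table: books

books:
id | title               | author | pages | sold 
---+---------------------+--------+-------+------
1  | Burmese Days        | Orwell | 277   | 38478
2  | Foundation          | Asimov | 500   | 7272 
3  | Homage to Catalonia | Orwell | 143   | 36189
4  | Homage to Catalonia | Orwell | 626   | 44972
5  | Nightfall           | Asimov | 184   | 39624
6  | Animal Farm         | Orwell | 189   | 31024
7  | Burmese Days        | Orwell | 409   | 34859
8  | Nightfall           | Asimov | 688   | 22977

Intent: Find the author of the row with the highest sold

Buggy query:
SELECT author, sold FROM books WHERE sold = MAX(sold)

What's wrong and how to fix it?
Bug: WHERE is evaluated per row; an aggregate over the whole table isn't defined there

Fix: Use a subquery: WHERE sold = (SELECT MAX(sold) FROM books)

Corrected query:
SELECT author, sold FROM books WHERE sold = (SELECT MAX(sold) FROM books)

Result:
author | sold 
-------+------
Orwell | 44972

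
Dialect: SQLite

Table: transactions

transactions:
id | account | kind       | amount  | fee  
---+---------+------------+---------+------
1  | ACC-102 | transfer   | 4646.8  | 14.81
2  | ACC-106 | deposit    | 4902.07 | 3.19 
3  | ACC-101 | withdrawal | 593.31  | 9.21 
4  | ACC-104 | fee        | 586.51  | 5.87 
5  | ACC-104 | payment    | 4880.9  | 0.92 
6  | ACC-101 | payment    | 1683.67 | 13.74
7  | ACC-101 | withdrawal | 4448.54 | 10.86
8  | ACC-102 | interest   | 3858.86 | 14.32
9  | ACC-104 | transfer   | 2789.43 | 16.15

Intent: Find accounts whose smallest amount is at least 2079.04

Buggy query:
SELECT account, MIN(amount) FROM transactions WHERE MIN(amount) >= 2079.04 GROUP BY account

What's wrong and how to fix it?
Bug: MIN() in WHERE is a misuse of aggregate

Fix: Use HAVING for the per-group MIN condition

Corrected query:
SELECT account, MIN(amount) FROM transactions GROUP BY account HAVING MIN(amount) >= 2079.04

Result:
account | MIN(amount)
--------+------------
ACC-102 | 3858.86    
ACC-106 | 4902.07    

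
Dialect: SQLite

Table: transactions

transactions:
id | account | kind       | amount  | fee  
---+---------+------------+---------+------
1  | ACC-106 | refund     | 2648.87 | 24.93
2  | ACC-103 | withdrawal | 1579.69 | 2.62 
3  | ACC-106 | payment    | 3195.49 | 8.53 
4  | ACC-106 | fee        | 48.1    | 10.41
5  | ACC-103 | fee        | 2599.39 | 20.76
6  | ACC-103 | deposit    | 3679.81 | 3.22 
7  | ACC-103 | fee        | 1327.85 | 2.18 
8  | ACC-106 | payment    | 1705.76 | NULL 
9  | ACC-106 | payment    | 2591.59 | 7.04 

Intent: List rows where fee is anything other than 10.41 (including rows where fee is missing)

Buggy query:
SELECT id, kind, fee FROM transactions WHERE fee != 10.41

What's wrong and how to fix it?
Bug: Inequality against NULL is unknown, not true; rows with NULL are dropped

Fix: Add an explicit OR fee IS NULL to include the missing-value rows

Corrected query:
SELECT id, kind, fee FROM transactions WHERE fee != 10.41 OR fee IS NULL

Result:
id | kind       | fee  
---+------------+------
1  | refund     | 24.93
2  | withdrawal | 2.62 
3  | payment    | 8.53 
5  | fee        | 20.76
6  | deposit    | 3.22 
7  | fee        | 2.18 
8  | payment    | NULL 
9  | payment    | 7.04 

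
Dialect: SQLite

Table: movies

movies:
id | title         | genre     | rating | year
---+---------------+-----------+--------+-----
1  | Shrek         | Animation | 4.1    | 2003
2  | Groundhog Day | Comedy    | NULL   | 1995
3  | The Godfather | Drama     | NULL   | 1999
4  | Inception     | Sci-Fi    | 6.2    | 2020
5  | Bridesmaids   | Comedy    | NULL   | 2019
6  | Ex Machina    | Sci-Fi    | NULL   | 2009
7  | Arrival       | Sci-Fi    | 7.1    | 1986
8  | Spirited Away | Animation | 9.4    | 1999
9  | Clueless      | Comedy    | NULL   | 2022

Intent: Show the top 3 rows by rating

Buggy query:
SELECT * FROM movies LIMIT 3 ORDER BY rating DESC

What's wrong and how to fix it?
Bug: ORDER BY cannot follow LIMIT; LIMIT is the final clause

Fix: Sort with ORDER BY, then apply LIMIT

Corrected query:
SELECT * FROM movies ORDER BY rating DESC LIMIT 3

Result:
id | title         | genre     | rating | year
---+---------------+-----------+--------+-----
8  | Spirited Away | Animation | 9.4    | 1999
7  | Arrival       | Sci-Fi    | 7.1    | 1986
4  | Inception     | Sci-Fi    | 6.2    | 2020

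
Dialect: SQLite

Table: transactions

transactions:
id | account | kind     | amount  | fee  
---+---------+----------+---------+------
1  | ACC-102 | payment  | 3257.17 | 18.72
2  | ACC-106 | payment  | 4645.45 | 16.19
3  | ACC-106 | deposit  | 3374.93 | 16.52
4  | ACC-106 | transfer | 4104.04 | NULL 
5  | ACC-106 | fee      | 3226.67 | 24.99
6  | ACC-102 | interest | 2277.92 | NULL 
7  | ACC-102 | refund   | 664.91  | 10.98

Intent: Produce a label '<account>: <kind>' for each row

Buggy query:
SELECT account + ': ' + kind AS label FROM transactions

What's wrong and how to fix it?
Bug: '+' is numeric addition; on text columns SQLite converts them to 0 instead of concatenating

Fix: Replace + with || to concatenate text

Corrected query:
SELECT account || ': ' || kind AS label FROM transactions

Result:
label            
-----------------
ACC-102: payment 
ACC-106: payment 
ACC-106: deposit 
ACC-106: transfer
ACC-106: fee     
ACC-102: interest
ACC-102: refund  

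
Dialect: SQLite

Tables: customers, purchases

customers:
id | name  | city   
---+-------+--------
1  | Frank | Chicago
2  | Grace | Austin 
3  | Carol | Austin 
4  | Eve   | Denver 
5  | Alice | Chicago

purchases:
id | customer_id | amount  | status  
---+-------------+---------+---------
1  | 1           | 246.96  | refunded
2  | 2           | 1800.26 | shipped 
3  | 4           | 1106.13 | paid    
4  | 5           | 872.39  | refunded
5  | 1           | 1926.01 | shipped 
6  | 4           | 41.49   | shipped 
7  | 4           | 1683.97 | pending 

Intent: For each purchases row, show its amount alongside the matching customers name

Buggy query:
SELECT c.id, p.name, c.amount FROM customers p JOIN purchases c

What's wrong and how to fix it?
Bug: JOIN with no ON clause produces a cartesian product; every purchases row pairs with every customers row

Fix: Specify the join condition linking the foreign key to the parent id

Corrected query:
SELECT c.id, p.name, c.amount FROM customers p JOIN purchases c ON c.customer_id = p.id

Result:
id | name  | amount 
---+-------+--------
1  | Frank | 246.96 
2  | Grace | 1800.26
3  | Eve   | 1106.13
4  | Alice | 872.39 
5  | Frank | 1926.01
6  | Eve   | 41.49  
7  | Eve   | 1683.97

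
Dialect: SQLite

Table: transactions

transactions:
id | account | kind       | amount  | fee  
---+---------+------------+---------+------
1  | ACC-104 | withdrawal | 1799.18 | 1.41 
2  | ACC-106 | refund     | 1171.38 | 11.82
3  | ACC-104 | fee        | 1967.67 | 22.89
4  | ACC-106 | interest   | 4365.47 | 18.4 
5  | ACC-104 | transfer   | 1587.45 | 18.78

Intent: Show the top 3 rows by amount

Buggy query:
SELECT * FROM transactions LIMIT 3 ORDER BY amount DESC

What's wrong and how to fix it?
Bug: ORDER BY cannot follow LIMIT; LIMIT is the final clause

Fix: Swap the clauses: ORDER BY first, then LIMIT

Corrected query:
SELECT * FROM transactions ORDER BY amount DESC LIMIT 3

Result:
id | account | kind       | amount  | fee  
---+---------+------------+---------+------
4  | ACC-106 | interest   | 4365.47 | 18.4 
3  | ACC-104 | fee        | 1967.67 | 22.89
1  | ACC-104 | withdrawal | 1799.18 | 1.41 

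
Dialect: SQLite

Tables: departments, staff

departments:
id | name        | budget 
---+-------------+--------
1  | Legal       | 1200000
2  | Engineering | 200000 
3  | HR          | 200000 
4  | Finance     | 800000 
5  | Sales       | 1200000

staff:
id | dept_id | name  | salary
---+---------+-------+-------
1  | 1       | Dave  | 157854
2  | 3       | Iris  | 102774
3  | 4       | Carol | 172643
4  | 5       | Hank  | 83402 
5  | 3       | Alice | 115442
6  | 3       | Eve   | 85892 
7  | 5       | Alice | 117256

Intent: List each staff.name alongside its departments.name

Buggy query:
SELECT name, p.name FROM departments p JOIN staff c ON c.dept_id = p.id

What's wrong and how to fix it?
Bug: 'name' exists in both joined tables, so the database can't tell which one is meant

Fix: Qualify the column with its table alias (c.name)

Corrected query:
SELECT c.name, p.name FROM departments p JOIN staff c ON c.dept_id = p.id

Result:
name  | name   
------+--------
Dave  | Legal  
Iris  | HR     
Carol | Finance
Hank  | Sales  
Alice | HR     
Eve   | HR     
Alice | Sales  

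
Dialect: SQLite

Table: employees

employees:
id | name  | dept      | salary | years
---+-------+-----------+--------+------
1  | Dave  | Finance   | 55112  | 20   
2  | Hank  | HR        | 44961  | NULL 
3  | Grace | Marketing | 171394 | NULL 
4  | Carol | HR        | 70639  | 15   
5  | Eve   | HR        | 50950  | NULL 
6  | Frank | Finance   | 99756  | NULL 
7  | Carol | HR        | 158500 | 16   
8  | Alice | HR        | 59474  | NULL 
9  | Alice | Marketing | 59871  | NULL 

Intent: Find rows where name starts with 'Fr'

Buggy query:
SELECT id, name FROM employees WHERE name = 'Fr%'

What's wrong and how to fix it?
Bug: '=' compares the literal string including the % character; pattern matching needs LIKE

Fix: Use LIKE for wildcard pattern matching

Corrected query:
SELECT id, name FROM employees WHERE name LIKE 'Fr%'

Result:
id | name 
---+------
6  | Frank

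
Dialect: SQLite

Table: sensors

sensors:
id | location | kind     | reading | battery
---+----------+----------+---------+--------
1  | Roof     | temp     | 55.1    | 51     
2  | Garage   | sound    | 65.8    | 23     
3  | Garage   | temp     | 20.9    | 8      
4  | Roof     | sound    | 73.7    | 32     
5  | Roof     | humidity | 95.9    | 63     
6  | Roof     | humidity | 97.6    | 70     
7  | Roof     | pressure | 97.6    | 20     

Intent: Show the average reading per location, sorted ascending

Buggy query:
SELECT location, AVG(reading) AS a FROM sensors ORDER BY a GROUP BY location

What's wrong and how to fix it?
Bug: ORDER BY appears before GROUP BY; SQL clause order requires GROUP BY first

Fix: Reorder: SELECT … FROM … GROUP BY … ORDER BY …

Corrected query:
SELECT location, AVG(reading) AS a FROM sensors GROUP BY location ORDER BY a

Result:
location | a    
---------+------
Garage   | 43.35
Roof     | 83.98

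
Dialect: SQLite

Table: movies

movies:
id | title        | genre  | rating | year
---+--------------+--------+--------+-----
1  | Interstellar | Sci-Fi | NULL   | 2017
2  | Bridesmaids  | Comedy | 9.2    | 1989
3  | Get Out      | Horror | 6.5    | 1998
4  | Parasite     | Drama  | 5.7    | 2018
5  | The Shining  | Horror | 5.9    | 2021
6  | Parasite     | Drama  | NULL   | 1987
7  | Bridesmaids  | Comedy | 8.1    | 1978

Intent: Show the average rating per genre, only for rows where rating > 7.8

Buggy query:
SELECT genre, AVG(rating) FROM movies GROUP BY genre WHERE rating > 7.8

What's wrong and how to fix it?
Bug: WHERE cannot follow GROUP BY

Fix: Place WHERE between FROM and GROUP BY

Corrected query:
SELECT genre, AVG(rating) FROM movies WHERE rating > 7.8 GROUP BY genre

Result:
genre  | AVG(rating)
-------+------------
Comedy | 8.65       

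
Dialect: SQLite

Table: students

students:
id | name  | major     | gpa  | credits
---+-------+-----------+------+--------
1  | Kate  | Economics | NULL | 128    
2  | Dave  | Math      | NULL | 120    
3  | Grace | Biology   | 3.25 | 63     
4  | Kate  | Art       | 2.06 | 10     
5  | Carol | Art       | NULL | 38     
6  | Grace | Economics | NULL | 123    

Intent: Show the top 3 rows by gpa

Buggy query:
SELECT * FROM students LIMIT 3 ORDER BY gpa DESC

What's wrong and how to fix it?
Bug: LIMIT must come after ORDER BY

Fix: Sort with ORDER BY, then apply LIMIT

Corrected query:
SELECT * FROM students ORDER BY gpa DESC LIMIT 3

Result:
id | name  | major     | gpa  | credits
---+-------+-----------+------+--------
3  | Grace | Biology   | 3.25 | 63     
4  | Kate  | Art       | 2.06 | 10     
1  | Kate  | Economics | NULL | 128    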